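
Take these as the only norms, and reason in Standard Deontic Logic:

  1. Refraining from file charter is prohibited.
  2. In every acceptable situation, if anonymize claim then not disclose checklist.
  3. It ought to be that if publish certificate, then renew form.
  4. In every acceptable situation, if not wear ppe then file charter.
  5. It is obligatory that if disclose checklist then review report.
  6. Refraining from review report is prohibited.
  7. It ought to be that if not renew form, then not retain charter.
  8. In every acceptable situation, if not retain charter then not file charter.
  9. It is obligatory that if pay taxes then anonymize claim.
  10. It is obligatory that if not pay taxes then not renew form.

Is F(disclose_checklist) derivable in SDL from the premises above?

F(¬file_charter) at premise 1 means O(file_charter).
Premise 8, O(¬retain_charter → ¬file_charter), contraposes to O(file_charter → retain_charter); with O(file_charter) we get O(retain_charter).
Premise 7 is O(¬renew_form → ¬retain_charter); contrapositively O(retain_charter → renew_form). Since O(retain_charter) holds, K gives O(renew_form).
Premise 10, O(¬pay_taxes → ¬renew_form), contraposes to O(renew_form → pay_taxes); with O(renew_form) we get O(pay_taxes).
From O(pay_taxes) and premise 9, O(pay_taxes → anonymize_claim), we obtain O(anonymize_claim).
Applying K to premise 2 (O(anonymize_claim → ¬disclose_checklist)) and O(anonymize_claim) yields O(¬disclose_checklist).
Premises 3, 4, 5, 6 do not contribute to this derivation.
So O(¬disclose_checklist) holds, i.e. F(disclose_checklist). The claim follows.

Yes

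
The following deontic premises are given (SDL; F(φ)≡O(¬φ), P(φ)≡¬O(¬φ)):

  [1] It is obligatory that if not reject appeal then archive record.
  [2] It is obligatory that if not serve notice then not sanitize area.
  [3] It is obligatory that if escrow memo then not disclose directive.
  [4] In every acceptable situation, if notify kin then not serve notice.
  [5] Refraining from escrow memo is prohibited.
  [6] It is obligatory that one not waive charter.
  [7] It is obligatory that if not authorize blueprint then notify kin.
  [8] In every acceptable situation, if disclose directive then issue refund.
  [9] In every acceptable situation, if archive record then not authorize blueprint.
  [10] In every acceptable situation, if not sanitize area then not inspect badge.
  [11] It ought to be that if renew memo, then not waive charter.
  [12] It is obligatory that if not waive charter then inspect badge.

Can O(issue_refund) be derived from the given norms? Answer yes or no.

Premise 8 is O(disclose_directive → issue_refund), but O(disclose_directive) is not derivable from the premises, so it does not yield O(issue_refund).
No other premise forces O(issue_refund). An ideal world satisfying every premise can still have issue_refund false, so O(issue_refund) is not derivable.

No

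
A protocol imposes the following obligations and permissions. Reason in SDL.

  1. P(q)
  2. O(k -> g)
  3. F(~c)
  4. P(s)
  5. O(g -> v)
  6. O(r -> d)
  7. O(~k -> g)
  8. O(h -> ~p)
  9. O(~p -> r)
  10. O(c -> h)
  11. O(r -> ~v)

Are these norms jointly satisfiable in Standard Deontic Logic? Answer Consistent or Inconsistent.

Premises 2 and 7 cover both cases: O(k -> g) and O(~k -> g). Since k ∨ ~k is a tautology, O(g) follows.
Applying K to premise 5 (O(g -> v)) and O(g) yields O(v).
Premise 11, O(r -> ~v), contraposes to O(v -> ~r); with O(v) we get O(~r).
Premise 9, O(~p -> r), contraposes to O(~r -> p); with O(~r) we get O(p).
The contrapositive of premise 8 (O(h -> ~p)) is O(p -> ~h), and O(p) is already established, so O(~h).
Premise 10, O(c -> h), contraposes to O(~h -> ~c); with O(~h) we get O(~c).
But premise 3, F(~c), means O(c).
We now have both O(~c) and O(c) — c is simultaneously obligatory and forbidden, violating the D-axiom.

Inconsistent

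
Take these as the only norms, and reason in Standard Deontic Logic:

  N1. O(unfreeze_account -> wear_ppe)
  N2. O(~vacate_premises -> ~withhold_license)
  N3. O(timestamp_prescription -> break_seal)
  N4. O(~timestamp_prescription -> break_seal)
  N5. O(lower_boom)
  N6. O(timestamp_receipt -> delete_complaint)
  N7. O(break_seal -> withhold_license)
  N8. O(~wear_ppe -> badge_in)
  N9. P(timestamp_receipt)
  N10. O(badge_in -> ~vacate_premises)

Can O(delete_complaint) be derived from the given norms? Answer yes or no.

No

Premise 6 is O(timestamp_receipt -> delete_complaint), but O(timestamp_receipt) is not derivable from the premises (the permission P(timestamp_receipt) asserts only ~O(~timestamp_receipt), not O(timestamp_receipt)), so it does not yield O(delete_complaint).
No other premise forces O(delete_complaint). An ideal world satisfying every premise can still have delete_complaint false, so O(delete_complaint) is not derivable.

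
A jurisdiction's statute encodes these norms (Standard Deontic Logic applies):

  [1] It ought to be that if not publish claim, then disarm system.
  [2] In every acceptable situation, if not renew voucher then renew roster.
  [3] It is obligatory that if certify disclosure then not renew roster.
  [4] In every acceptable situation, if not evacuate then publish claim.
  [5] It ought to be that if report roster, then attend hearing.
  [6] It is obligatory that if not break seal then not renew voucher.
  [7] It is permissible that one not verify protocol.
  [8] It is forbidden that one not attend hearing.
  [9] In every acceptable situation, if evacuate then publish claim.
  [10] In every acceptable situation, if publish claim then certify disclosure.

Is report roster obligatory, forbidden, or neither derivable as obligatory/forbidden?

Neither

Premise 5 is O(report_roster → attend_hearing); even if O(attend_hearing) held, inferring O(report_roster) would be affirming the consequent — invalid.
No premise or chain of K-axiom applications forces O(report_roster), and none forces O(¬report_roster). So report_roster is neither obligatory nor forbidden under these norms.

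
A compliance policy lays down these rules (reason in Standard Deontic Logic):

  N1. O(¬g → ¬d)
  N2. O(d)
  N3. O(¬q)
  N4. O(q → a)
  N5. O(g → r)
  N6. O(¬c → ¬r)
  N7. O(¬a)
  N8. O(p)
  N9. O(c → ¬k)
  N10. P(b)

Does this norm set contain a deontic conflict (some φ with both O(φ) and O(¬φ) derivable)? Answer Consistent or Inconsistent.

Consistent

Premise 4 is O(q → a), but O(q) is not derivable from the premises, so it does not yield O(a).
So O(a) is not derivable, and the apparent clash with O(¬a) does not arise.
A world satisfying every obligation exists (e.g. a=false, b=false, c=true, d=true, g=true, k=false, p=true, q=false, r=true); no atom is both obligatory and forbidden, so the set is consistent.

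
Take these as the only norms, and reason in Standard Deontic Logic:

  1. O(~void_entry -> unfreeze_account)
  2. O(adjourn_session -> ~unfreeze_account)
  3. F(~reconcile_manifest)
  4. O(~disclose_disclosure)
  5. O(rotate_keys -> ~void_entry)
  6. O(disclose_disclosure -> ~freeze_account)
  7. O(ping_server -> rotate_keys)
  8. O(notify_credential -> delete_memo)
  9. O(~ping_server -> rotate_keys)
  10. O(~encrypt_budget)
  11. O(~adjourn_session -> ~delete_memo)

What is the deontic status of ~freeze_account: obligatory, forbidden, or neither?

Premise 6 is O(disclose_disclosure -> ~freeze_account), but O(disclose_disclosure) is not derivable from the premises, so it does not yield O(~freeze_account).
No premise or chain of K-axiom applications forces O(~freeze_account), and none forces O(freeze_account). So ~freeze_account is neither obligatory nor forbidden under these norms.

Neither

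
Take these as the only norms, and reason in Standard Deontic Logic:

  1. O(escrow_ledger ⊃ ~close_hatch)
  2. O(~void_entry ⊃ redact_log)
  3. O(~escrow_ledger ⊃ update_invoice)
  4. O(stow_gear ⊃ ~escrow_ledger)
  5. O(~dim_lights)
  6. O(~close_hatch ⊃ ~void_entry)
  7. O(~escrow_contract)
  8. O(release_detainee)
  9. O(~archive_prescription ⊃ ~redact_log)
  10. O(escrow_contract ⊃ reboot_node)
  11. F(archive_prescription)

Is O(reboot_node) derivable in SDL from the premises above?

Premise 10 is O(escrow_contract ⊃ reboot_node), but O(escrow_contract) is not derivable from the premises, so it does not yield O(reboot_node).
No other premise forces O(reboot_node). An ideal world satisfying every premise can still have reboot_node false, so O(reboot_node) is not derivable.

No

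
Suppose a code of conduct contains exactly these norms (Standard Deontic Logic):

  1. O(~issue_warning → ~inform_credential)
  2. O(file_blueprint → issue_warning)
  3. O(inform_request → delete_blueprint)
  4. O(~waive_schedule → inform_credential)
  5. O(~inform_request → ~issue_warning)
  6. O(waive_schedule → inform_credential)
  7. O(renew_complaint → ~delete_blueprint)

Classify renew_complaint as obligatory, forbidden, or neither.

Forbidden

Premises 6 and 4 cover both cases: O(waive_schedule → inform_credential) and O(~waive_schedule → inform_credential). Since waive_schedule ∨ ~waive_schedule is a tautology, O(inform_credential) follows.
Premise 1, O(~issue_warning → ~inform_credential), contraposes to O(inform_credential → issue_warning); with O(inform_credential) we get O(issue_warning).
Premise 5, O(~inform_request → ~issue_warning), contraposes to O(issue_warning → inform_request); with O(issue_warning) we get O(inform_request).
With premise 3, O(inform_request → delete_blueprint), the K-axiom yields O(delete_blueprint).
The contrapositive of premise 7 (O(renew_complaint → ~delete_blueprint)) is O(delete_blueprint → ~renew_complaint), and O(delete_blueprint) is already established, so O(~renew_complaint).
Premise 2 does not contribute to this derivation.
Thus O(~renew_complaint), which is F(renew_complaint): renew_complaint is forbidden.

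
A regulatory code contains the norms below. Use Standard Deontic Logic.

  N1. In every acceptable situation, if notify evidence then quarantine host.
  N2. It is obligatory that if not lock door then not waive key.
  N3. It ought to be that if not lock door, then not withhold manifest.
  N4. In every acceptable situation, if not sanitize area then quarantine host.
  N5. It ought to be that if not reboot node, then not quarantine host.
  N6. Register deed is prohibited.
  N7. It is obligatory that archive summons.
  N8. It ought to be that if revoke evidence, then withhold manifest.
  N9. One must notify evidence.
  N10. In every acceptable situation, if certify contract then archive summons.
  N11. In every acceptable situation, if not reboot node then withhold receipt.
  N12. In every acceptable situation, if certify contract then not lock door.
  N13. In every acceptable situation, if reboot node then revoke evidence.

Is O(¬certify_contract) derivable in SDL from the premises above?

Premise 9 states O(notify_evidence) outright.
With premise 1, O(notify_evidence → quarantine_host), the K-axiom yields O(quarantine_host).
Premise 5, O(¬reboot_node → ¬quarantine_host), contraposes to O(quarantine_host → reboot_node); with O(quarantine_host) we get O(reboot_node).
Applying K to premise 13 (O(reboot_node → revoke_evidence)) and O(reboot_node) yields O(revoke_evidence).
From O(revoke_evidence) and premise 8, O(revoke_evidence → withhold_manifest), we obtain O(withhold_manifest).
Premise 3 is O(¬lock_door → ¬withhold_manifest); contrapositively O(withhold_manifest → lock_door). Since O(withhold_manifest) holds, K gives O(lock_door).
The contrapositive of premise 12 (O(certify_contract → ¬lock_door)) is O(lock_door → ¬certify_contract), and O(lock_door) is already established, so O(¬certify_contract).
Premises 2, 4, 6, 7, 10, 11 do not contribute to this derivation.
So O(¬certify_contract) follows.

Yes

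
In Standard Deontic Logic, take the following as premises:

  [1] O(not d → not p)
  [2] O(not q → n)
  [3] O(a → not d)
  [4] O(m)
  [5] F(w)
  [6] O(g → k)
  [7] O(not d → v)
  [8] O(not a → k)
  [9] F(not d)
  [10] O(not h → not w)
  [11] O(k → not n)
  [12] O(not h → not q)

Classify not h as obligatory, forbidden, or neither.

F(not d) at premise 9 means O(d).
Premise 3, O(a → not d), contraposes to O(d → not a); with O(d) we get O(not a).
From O(not a) and premise 8, O(not a → k), we obtain O(k).
Premise 11 is O(k → not n); since O(k), deontic closure gives O(not n).
Premise 2, O(not q → n), contraposes to O(not n → q); with O(not n) we get O(q).
Premise 12 is O(not h → not q); contrapositively O(q → h). Since O(q) holds, K gives O(h).
Premises 1, 4, 5, 6, 7, 10 do not contribute to this derivation.
Thus O(h), which is F(not h): not h is forbidden.

Forbidden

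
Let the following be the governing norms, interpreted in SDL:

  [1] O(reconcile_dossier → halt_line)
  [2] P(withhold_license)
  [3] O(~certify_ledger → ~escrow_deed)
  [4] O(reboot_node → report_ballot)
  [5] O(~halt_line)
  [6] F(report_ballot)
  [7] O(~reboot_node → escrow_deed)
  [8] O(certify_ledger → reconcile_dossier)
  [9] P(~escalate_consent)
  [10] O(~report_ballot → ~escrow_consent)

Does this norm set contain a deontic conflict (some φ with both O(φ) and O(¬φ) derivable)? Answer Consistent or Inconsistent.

Inconsistent

Premise 5 states O(~halt_line) outright.
Premise 1, O(reconcile_dossier → halt_line), contraposes to O(~halt_line → ~reconcile_dossier); with O(~halt_line) we get O(~reconcile_dossier).
The contrapositive of premise 8 (O(certify_ledger → reconcile_dossier)) is O(~reconcile_dossier → ~certify_ledger), and O(~reconcile_dossier) is already established, so O(~certify_ledger).
Applying K to premise 3 (O(~certify_ledger → ~escrow_deed)) and O(~certify_ledger) yields O(~escrow_deed).
Premise 7 is O(~reboot_node → escrow_deed); contrapositively O(~escrow_deed → reboot_node). Since O(~escrow_deed) holds, K gives O(reboot_node).
With premise 4, O(reboot_node → report_ballot), the K-axiom yields O(report_ballot).
However, F(report_ballot) at premise 6 amounts to O(~report_ballot).
We now have both O(report_ballot) and O(~report_ballot) — report_ballot is simultaneously obligatory and forbidden, violating the D-axiom.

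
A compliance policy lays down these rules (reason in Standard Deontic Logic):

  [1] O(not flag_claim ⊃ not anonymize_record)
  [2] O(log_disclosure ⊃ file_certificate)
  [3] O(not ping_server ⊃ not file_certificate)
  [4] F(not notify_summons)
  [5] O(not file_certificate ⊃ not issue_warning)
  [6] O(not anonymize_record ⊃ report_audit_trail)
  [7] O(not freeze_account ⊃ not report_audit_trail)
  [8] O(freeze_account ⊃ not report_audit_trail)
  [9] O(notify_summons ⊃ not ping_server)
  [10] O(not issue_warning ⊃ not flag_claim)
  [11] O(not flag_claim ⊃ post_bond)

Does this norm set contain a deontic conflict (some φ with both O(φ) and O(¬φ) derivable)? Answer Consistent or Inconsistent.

Inconsistent

Premises 8 and 7 are O(freeze_account ⊃ not report_audit_trail) and O(not freeze_account ⊃ not report_audit_trail); every ideal world satisfies freeze_account or not freeze_account, so in either case not report_audit_trail holds — hence O(not report_audit_trail).
Premise 6, O(not anonymize_record ⊃ report_audit_trail), contraposes to O(not report_audit_trail ⊃ anonymize_record); with O(not report_audit_trail) we get O(anonymize_record).
Premise 1 is O(not flag_claim ⊃ not anonymize_record); contrapositively O(anonymize_record ⊃ flag_claim). Since O(anonymize_record) holds, K gives O(flag_claim).
Premise 10, O(not issue_warning ⊃ not flag_claim), contraposes to O(flag_claim ⊃ issue_warning); with O(flag_claim) we get O(issue_warning).
Premise 5, O(not file_certificate ⊃ not issue_warning), contraposes to O(issue_warning ⊃ file_certificate); with O(issue_warning) we get O(file_certificate).
Premise 3, O(not ping_server ⊃ not file_certificate), contraposes to O(file_certificate ⊃ ping_server); with O(file_certificate) we get O(ping_server).
Premise 9, O(notify_summons ⊃ not ping_server), contraposes to O(ping_server ⊃ not notify_summons); with O(ping_server) we get O(not notify_summons).
But premise 4, F(not notify_summons), means O(notify_summons).
We now have both O(not notify_summons) and O(notify_summons) — notify_summons is simultaneously obligatory and forbidden, violating the D-axiom.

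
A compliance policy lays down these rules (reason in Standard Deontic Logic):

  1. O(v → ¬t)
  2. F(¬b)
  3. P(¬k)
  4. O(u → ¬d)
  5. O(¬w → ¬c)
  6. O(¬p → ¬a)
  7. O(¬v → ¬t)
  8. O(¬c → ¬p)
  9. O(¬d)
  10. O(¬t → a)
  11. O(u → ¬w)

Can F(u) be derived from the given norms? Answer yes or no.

Premises 1 and 7 cover both cases: O(v → ¬t) and O(¬v → ¬t). Since v ∨ ¬v is a tautology, O(¬t) follows.
With premise 10, O(¬t → a), the K-axiom yields O(a).
The contrapositive of premise 6 (O(¬p → ¬a)) is O(a → p), and O(a) is already established, so O(p).
Premise 8 is O(¬c → ¬p); contrapositively O(p → c). Since O(p) holds, K gives O(c).
The contrapositive of premise 5 (O(¬w → ¬c)) is O(c → w), and O(c) is already established, so O(w).
Premise 11, O(u → ¬w), contraposes to O(w → ¬u); with O(w) we get O(¬u).
Premises 2, 3, 4, 9 do not contribute to this derivation.
So O(¬u) holds, i.e. F(u). The claim follows.

Yes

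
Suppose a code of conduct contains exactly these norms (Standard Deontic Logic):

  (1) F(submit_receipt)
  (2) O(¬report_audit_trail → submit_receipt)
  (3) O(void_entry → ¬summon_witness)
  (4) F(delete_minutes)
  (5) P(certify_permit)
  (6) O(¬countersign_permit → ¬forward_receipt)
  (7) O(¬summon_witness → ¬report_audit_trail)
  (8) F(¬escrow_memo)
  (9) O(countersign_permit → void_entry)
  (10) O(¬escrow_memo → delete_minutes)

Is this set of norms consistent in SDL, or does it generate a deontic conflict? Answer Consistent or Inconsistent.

Premise 10 is O(¬escrow_memo → delete_minutes), but O(¬escrow_memo) is not derivable from the premises, so it does not yield O(delete_minutes).
So O(delete_minutes) is not derivable, and the apparent clash with O(¬delete_minutes) does not arise.
A world satisfying every obligation exists (e.g. certify_permit=false, countersign_permit=false, delete_minutes=false, escrow_memo=true, forward_receipt=false, report_audit_trail=true, submit_receipt=false, summon_witness=true, void_entry=false); no atom is both obligatory and forbidden, so the set is consistent.

Consistent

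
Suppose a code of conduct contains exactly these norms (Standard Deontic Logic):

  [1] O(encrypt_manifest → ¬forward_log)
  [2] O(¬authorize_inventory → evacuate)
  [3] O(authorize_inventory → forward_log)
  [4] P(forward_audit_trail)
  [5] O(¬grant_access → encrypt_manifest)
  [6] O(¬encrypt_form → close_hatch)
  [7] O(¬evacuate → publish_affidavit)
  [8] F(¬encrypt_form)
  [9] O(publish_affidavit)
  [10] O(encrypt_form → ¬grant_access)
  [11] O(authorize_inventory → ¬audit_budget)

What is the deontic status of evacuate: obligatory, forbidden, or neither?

F(¬encrypt_form) at premise 8 means O(encrypt_form).
With premise 10, O(encrypt_form → ¬grant_access), the K-axiom yields O(¬grant_access).
Premise 5 is O(¬grant_access → encrypt_manifest); since O(¬grant_access), deontic closure gives O(encrypt_manifest).
Premise 1 is O(encrypt_manifest → ¬forward_log); since O(encrypt_manifest), deontic closure gives O(¬forward_log).
Premise 3 is O(authorize_inventory → forward_log); contrapositively O(¬forward_log → ¬authorize_inventory). Since O(¬forward_log) holds, K gives O(¬authorize_inventory).
Premise 2 is O(¬authorize_inventory → evacuate); since O(¬authorize_inventory), deontic closure gives O(evacuate).
Premises 4, 6, 7, 9, 11 do not contribute to this derivation.
Hence evacuate is obligatory.

Obligatory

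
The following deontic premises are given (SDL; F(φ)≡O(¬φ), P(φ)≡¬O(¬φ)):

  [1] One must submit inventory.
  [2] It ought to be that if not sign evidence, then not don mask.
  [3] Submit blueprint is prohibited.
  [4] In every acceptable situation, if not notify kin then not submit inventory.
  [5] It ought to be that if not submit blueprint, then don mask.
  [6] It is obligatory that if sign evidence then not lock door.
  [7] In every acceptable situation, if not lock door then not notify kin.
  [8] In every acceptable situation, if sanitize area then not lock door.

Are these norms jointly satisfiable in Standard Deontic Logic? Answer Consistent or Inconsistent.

Inconsistent

F(submit_blueprint) at premise 3 means O(¬submit_blueprint).
Applying K to premise 5 (O(¬submit_blueprint → don_mask)) and O(¬submit_blueprint) yields O(don_mask).
Premise 2 is O(¬sign_evidence → ¬don_mask); contrapositively O(don_mask → sign_evidence). Since O(don_mask) holds, K gives O(sign_evidence).
From O(sign_evidence) and premise 6, O(sign_evidence → ¬lock_door), we obtain O(¬lock_door).
With premise 7, O(¬lock_door → ¬notify_kin), the K-axiom yields O(¬notify_kin).
With premise 4, O(¬notify_kin → ¬submit_inventory), the K-axiom yields O(¬submit_inventory).
However, premise 1 gives O(submit_inventory).
We now have both O(¬submit_inventory) and O(submit_inventory) — submit_inventory is simultaneously obligatory and forbidden, violating the D-axiom.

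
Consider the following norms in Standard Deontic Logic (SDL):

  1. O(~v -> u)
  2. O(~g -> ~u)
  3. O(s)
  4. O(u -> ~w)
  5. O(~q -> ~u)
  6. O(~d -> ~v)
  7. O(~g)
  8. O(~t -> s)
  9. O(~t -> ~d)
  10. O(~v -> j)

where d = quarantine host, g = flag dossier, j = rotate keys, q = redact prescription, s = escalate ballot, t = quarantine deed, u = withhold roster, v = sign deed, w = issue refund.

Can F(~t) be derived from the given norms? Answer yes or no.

Yes

Premise 7 states O(~g) outright.
Applying K to premise 2 (O(~g -> ~u)) and O(~g) yields O(~u).
Premise 1, O(~v -> u), contraposes to O(~u -> v); with O(~u) we get O(v).
Premise 6 is O(~d -> ~v); contrapositively O(v -> d). Since O(v) holds, K gives O(d).
Premise 9, O(~t -> ~d), contraposes to O(d -> t); with O(d) we get O(t).
Premises 3, 4, 5, 8, 10 do not contribute to this derivation.
So O(t) holds, i.e. F(~t). The claim follows.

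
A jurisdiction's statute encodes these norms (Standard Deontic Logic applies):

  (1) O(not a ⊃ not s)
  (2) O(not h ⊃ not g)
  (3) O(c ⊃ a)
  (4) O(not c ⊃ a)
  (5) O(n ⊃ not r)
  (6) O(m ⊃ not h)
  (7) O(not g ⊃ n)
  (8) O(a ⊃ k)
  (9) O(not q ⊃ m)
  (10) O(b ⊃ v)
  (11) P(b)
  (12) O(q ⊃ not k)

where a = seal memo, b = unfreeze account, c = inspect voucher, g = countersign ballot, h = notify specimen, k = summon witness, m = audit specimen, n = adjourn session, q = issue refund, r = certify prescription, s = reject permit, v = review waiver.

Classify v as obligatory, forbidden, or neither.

Neither

Premise 10 is O(b ⊃ v), but O(b) is not derivable from the premises (the permission P(b) asserts only not O(not b), not O(b)), so it does not yield O(v).
No premise or chain of K-axiom applications forces O(v), and none forces O(not v). So v is neither obligatory nor forbidden under these norms.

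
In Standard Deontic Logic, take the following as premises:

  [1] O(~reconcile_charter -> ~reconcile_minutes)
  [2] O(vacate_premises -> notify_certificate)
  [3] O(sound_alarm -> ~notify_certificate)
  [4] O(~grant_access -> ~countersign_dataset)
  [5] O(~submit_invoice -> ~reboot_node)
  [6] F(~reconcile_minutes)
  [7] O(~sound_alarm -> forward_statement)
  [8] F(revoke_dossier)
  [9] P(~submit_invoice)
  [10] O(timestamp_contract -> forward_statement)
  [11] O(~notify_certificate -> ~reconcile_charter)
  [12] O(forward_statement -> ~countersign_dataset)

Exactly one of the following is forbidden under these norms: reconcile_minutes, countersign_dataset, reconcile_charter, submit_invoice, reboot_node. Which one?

Premise 6, F(~reconcile_minutes), is equivalent to O(reconcile_minutes).
Premise 1 is O(~reconcile_charter -> ~reconcile_minutes); contrapositively O(reconcile_minutes -> reconcile_charter). Since O(reconcile_minutes) holds, K gives O(reconcile_charter).
The contrapositive of premise 11 (O(~notify_certificate -> ~reconcile_charter)) is O(reconcile_charter -> notify_certificate), and O(reconcile_charter) is already established, so O(notify_certificate).
Premise 3 is O(sound_alarm -> ~notify_certificate); contrapositively O(notify_certificate -> ~sound_alarm). Since O(notify_certificate) holds, K gives O(~sound_alarm).
Applying K to premise 7 (O(~sound_alarm -> forward_statement)) and O(~sound_alarm) yields O(forward_statement).
With premise 12, O(forward_statement -> ~countersign_dataset), the K-axiom yields O(~countersign_dataset).
So O(~countersign_dataset) holds, i.e. countersign_dataset is forbidden. None of the other listed options is forbidden under the premises.

countersign_dataset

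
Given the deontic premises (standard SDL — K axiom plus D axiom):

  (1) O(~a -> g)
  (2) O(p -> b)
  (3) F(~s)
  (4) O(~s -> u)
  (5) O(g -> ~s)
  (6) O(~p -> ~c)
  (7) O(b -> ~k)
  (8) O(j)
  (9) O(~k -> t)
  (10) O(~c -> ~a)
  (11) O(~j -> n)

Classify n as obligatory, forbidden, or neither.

Premise 11 is O(~j -> n), but O(~j) is not derivable from the premises, so it does not yield O(n).
No premise or chain of K-axiom applications forces O(n), and none forces O(~n). So n is neither obligatory nor forbidden under these norms.

Neither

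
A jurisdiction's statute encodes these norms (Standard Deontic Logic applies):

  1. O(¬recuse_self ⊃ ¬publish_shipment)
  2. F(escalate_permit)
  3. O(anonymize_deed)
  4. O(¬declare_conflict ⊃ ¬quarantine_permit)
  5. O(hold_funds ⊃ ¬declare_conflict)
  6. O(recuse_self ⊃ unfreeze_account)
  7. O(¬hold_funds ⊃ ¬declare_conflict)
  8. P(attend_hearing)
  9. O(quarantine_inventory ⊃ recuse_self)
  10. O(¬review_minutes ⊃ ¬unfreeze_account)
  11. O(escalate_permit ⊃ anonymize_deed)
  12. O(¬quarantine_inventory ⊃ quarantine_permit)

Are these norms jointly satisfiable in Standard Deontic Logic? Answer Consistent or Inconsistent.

Consistent

Premise 11 is O(escalate_permit ⊃ anonymize_deed); even if O(anonymize_deed) held, inferring O(escalate_permit) would be affirming the consequent — invalid.
So O(escalate_permit) is not derivable, and the apparent clash with O(¬escalate_permit) does not arise.
A world satisfying every obligation exists (e.g. anonymize_deed=true, attend_hearing=false, declare_conflict=false, escalate_permit=false, hold_funds=false, publish_shipment=false, quarantine_inventory=true, quarantine_permit=false, recuse_self=true, review_minutes=true, unfreeze_account=true); no atom is both obligatory and forbidden, so the set is consistent.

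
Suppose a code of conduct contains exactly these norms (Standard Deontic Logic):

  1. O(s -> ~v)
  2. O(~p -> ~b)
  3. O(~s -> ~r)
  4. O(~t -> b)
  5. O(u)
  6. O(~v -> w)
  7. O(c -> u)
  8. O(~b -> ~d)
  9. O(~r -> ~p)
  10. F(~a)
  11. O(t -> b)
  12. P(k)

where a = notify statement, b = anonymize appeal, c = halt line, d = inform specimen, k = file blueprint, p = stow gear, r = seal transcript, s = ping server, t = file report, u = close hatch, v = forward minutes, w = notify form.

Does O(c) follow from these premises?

Premise 7 is O(c -> u); even if O(u) held, inferring O(c) would be affirming the consequent — invalid.
No other premise forces O(c). An ideal world satisfying every premise can still have c false, so O(c) is not derivable.

No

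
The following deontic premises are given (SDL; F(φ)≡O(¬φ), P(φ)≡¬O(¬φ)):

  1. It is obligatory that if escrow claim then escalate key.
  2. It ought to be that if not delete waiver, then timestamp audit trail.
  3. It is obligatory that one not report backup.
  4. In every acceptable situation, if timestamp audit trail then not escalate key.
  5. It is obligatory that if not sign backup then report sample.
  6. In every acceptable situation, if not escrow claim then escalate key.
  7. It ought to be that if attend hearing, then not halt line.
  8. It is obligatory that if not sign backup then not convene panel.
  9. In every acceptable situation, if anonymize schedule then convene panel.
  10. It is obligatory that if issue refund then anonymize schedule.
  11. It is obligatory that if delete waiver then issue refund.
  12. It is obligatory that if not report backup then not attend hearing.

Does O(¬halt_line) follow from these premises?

No

Premise 7 is O(attend_hearing → ¬halt_line), but O(attend_hearing) is not derivable from the premises, so it does not yield O(¬halt_line).
No other premise forces O(¬halt_line). An ideal world satisfying every premise can still have ¬halt_line false, so O(¬halt_line) is not derivable.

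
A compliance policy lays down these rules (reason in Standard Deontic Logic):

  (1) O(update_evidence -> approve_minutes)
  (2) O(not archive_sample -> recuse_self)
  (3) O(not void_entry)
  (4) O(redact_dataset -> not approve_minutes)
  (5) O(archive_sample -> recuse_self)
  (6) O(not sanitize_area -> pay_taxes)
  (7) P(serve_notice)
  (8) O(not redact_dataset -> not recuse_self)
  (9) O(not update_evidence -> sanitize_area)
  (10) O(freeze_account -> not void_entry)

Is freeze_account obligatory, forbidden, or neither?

Neither

Premise 10 is O(freeze_account -> not void_entry); even if O(not void_entry) held, inferring O(freeze_account) would be affirming the consequent — invalid.
No premise or chain of K-axiom applications forces O(freeze_account), and none forces O(not freeze_account). So freeze_account is neither obligatory nor forbidden under these norms.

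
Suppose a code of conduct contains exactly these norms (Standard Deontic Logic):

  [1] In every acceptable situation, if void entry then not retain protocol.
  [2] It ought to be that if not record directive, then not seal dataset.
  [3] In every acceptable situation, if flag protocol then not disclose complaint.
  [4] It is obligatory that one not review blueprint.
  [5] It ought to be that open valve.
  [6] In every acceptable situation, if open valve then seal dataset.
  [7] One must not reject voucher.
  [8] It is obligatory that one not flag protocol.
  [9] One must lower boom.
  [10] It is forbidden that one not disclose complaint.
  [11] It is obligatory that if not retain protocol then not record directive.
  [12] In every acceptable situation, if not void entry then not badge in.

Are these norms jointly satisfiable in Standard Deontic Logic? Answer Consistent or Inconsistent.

Premise 3 is O(flag_protocol → ¬disclose_complaint), but O(flag_protocol) is not derivable from the premises, so it does not yield O(¬disclose_complaint).
So O(¬disclose_complaint) is not derivable, and the apparent clash with O(disclose_complaint) does not arise.
A world satisfying every obligation exists (e.g. badge_in=false, disclose_complaint=true, flag_protocol=false, lower_boom=true, open_valve=true, record_directive=true, reject_voucher=false, retain_protocol=true, review_blueprint=false, seal_dataset=true, void_entry=false); no atom is both obligatory and forbidden, so the set is consistent.

Consistent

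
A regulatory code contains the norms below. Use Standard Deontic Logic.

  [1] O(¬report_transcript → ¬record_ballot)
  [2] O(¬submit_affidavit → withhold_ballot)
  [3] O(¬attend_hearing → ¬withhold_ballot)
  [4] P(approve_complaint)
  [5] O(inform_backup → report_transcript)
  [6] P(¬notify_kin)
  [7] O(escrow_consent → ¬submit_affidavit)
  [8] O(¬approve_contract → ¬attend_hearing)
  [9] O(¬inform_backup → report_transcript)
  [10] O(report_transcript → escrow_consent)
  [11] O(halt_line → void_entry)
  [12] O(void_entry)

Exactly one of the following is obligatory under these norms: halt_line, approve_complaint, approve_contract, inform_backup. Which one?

Premises 5 and 9 cover both cases: O(inform_backup → report_transcript) and O(¬inform_backup → report_transcript). Since inform_backup ∨ ¬inform_backup is a tautology, O(report_transcript) follows.
From O(report_transcript) and premise 10, O(report_transcript → escrow_consent), we obtain O(escrow_consent).
Applying K to premise 7 (O(escrow_consent → ¬submit_affidavit)) and O(escrow_consent) yields O(¬submit_affidavit).
With premise 2, O(¬submit_affidavit → withhold_ballot), the K-axiom yields O(withhold_ballot).
The contrapositive of premise 3 (O(¬attend_hearing → ¬withhold_ballot)) is O(withhold_ballot → attend_hearing), and O(withhold_ballot) is already established, so O(attend_hearing).
The contrapositive of premise 8 (O(¬approve_contract → ¬attend_hearing)) is O(attend_hearing → approve_contract), and O(attend_hearing) is already established, so O(approve_contract).
So O(approve_contract) holds — approve_contract is obligatory. None of the other listed options is made obligatory by any chain of premises.

approve_contract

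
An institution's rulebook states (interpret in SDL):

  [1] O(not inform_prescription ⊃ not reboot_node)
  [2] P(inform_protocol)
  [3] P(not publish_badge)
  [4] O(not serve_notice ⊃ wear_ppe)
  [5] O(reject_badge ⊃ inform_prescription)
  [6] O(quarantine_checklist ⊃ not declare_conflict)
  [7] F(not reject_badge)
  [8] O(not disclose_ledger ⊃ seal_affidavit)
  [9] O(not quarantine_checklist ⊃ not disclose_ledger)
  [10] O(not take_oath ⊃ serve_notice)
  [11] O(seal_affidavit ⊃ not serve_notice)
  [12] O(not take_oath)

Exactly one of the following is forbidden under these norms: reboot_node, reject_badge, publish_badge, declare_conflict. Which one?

Premise 12 gives O(not take_oath).
Applying K to premise 10 (O(not take_oath ⊃ serve_notice)) and O(not take_oath) yields O(serve_notice).
The contrapositive of premise 11 (O(seal_affidavit ⊃ not serve_notice)) is O(serve_notice ⊃ not seal_affidavit), and O(serve_notice) is already established, so O(not seal_affidavit).
Premise 8 is O(not disclose_ledger ⊃ seal_affidavit); contrapositively O(not seal_affidavit ⊃ disclose_ledger). Since O(not seal_affidavit) holds, K gives O(disclose_ledger).
Premise 9, O(not quarantine_checklist ⊃ not disclose_ledger), contraposes to O(disclose_ledger ⊃ quarantine_checklist); with O(disclose_ledger) we get O(quarantine_checklist).
With premise 6, O(quarantine_checklist ⊃ not declare_conflict), the K-axiom yields O(not declare_conflict).
So O(not declare_conflict) holds, i.e. declare_conflict is forbidden. None of the other listed options is forbidden under the premises.

declare_conflict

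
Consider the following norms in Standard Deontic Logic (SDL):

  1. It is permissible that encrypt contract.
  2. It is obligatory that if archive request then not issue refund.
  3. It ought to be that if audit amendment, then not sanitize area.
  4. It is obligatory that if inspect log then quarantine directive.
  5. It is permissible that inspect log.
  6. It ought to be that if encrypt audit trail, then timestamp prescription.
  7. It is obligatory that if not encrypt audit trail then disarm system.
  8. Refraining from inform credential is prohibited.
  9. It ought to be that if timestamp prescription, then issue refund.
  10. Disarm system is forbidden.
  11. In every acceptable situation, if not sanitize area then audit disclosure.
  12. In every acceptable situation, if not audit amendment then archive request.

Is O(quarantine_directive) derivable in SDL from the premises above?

No

Premise 4 is O(inspect_log → quarantine_directive), but O(inspect_log) is not derivable from the premises (the permission P(inspect_log) asserts only ¬O(¬inspect_log), not O(inspect_log)), so it does not yield O(quarantine_directive).
No other premise forces O(quarantine_directive). An ideal world satisfying every premise can still have quarantine_directive false, so O(quarantine_directive) is not derivable.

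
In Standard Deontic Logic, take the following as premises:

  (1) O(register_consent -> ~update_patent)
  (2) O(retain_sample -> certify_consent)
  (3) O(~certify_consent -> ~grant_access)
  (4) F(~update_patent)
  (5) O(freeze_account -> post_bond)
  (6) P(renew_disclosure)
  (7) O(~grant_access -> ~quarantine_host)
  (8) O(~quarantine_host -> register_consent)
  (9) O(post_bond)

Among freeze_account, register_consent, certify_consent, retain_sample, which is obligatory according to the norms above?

certify_consent

F(~update_patent) at premise 4 means O(update_patent).
Premise 1, O(register_consent -> ~update_patent), contraposes to O(update_patent -> ~register_consent); with O(update_patent) we get O(~register_consent).
Premise 8, O(~quarantine_host -> register_consent), contraposes to O(~register_consent -> quarantine_host); with O(~register_consent) we get O(quarantine_host).
Premise 7, O(~grant_access -> ~quarantine_host), contraposes to O(quarantine_host -> grant_access); with O(quarantine_host) we get O(grant_access).
Premise 3 is O(~certify_consent -> ~grant_access); contrapositively O(grant_access -> certify_consent). Since O(grant_access) holds, K gives O(certify_consent).
So O(certify_consent) holds — certify_consent is obligatory. None of the other listed options is made obligatory by any chain of premises.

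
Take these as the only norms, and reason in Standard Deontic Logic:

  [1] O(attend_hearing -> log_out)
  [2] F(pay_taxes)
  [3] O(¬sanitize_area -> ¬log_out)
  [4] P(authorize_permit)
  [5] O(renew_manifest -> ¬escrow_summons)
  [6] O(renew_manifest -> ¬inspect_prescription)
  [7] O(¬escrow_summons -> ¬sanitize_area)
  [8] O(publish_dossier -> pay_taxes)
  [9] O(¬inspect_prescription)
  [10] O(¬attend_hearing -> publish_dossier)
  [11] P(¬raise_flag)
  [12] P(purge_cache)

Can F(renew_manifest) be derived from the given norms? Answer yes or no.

F(pay_taxes) at premise 2 means O(¬pay_taxes).
Premise 8, O(publish_dossier -> pay_taxes), contraposes to O(¬pay_taxes -> ¬publish_dossier); with O(¬pay_taxes) we get O(¬publish_dossier).
Premise 10 is O(¬attend_hearing -> publish_dossier); contrapositively O(¬publish_dossier -> attend_hearing). Since O(¬publish_dossier) holds, K gives O(attend_hearing).
Applying K to premise 1 (O(attend_hearing -> log_out)) and O(attend_hearing) yields O(log_out).
Premise 3 is O(¬sanitize_area -> ¬log_out); contrapositively O(log_out -> sanitize_area). Since O(log_out) holds, K gives O(sanitize_area).
Premise 7, O(¬escrow_summons -> ¬sanitize_area), contraposes to O(sanitize_area -> escrow_summons); with O(sanitize_area) we get O(escrow_summons).
Premise 5 is O(renew_manifest -> ¬escrow_summons); contrapositively O(escrow_summons -> ¬renew_manifest). Since O(escrow_summons) holds, K gives O(¬renew_manifest).
Premises 4, 6, 9, 11, 12 do not contribute to this derivation.
So O(¬renew_manifest) holds, i.e. F(renew_manifest). The claim follows.

Yes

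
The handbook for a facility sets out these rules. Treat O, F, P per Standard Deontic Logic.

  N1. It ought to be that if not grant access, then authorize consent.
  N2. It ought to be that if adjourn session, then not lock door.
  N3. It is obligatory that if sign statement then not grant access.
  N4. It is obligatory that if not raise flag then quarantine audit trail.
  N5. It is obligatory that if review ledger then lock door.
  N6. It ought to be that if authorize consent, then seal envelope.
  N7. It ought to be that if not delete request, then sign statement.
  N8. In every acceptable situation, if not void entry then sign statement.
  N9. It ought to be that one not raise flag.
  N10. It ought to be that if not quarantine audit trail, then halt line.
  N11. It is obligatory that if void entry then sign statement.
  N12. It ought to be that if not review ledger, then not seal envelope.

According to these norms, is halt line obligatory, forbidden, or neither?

Premise 10 is O(¬quarantine_audit_trail → halt_line), but O(¬quarantine_audit_trail) is not derivable from the premises, so it does not yield O(halt_line).
No premise or chain of K-axiom applications forces O(halt_line), and none forces O(¬halt_line). So halt_line is neither obligatory nor forbidden under these norms.

Neither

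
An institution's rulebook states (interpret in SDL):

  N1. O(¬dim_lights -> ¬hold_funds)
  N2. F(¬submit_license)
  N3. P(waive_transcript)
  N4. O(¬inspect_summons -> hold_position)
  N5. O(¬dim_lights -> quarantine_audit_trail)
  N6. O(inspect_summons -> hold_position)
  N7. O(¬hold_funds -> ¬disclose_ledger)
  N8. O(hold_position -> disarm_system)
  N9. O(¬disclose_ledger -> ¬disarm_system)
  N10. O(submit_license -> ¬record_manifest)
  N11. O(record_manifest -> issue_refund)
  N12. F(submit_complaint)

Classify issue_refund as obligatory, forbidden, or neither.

Neither

Premise 11 is O(record_manifest -> issue_refund), but O(record_manifest) is not derivable from the premises, so it does not yield O(issue_refund).
No premise or chain of K-axiom applications forces O(issue_refund), and none forces O(¬issue_refund). So issue_refund is neither obligatory nor forbidden under these norms.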